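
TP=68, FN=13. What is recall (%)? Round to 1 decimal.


Recall = TP / (TP + FN) * 100
= 68 / (68 + 13)
= 68 / 81
= 0.8395
= 84.0%

84.0


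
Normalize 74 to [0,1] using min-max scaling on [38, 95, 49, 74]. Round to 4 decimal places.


Min = 38, Max = 95
Range = 95 - 38 = 57
Scaled = (x - min) / (max - min)
= (74 - 38) / 57
= 36 / 57
= 0.6316

0.6316


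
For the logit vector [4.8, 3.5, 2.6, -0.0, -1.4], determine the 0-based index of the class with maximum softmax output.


Softmax is a monotonic transformation, so it preserves the argmax.
We need to find the index of the maximum logit.
Index 0: 4.8
Index 1: 3.5
Index 2: 2.6
Index 3: -0.0
Index 4: -1.4
Maximum logit = 4.8 at index 0

0


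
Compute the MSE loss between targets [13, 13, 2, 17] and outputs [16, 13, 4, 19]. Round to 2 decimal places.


Differences: [-3, 0, -2, -2]
Squared errors: [9, 0, 4, 4]
Sum of squared errors = 17
MSE = 17 / 4 = 4.25

4.25


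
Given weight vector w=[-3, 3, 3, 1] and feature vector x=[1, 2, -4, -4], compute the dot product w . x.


Element-wise products:
-3 * 1 = -3
3 * 2 = 6
3 * -4 = -12
1 * -4 = -4
Sum = -3 + 6 + -12 + -4
= -13

-13


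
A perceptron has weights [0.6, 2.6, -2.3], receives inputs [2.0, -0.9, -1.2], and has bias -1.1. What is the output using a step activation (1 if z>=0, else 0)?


z = w . x + b
= 0.6*2.0 + 2.6*-0.9 + -2.3*-1.2 + -1.1
= 1.2 + -2.34 + 2.76 + -1.1
= 1.62 + -1.1
= 0.52
Since z = 0.52 >= 0, output = 1

1


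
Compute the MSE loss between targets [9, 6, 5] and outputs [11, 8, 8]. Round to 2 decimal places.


Differences: [-2, -2, -3]
Squared errors: [4, 4, 9]
Sum of squared errors = 17
MSE = 17 / 3 = 5.67

5.67


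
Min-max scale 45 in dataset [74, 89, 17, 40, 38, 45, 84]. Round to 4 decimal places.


Min = 17, Max = 89
Range = 89 - 17 = 72
Scaled = (x - min) / (max - min)
= (45 - 17) / 72
= 28 / 72
= 0.3889

0.3889


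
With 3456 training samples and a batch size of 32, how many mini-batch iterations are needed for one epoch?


Iterations per epoch = dataset_size / batch_size
= 3456 / 32
= 108

108


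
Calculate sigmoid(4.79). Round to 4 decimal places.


sigmoid(z) = 1 / (1 + exp(-z))
exp(-(4.79)) = exp(-4.79) = 0.0083
1 + 0.0083 = 1.0083
1 / 1.0083 = 0.9918

0.9918


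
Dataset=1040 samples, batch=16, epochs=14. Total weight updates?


Iterations per epoch = 1040 / 16 = 65
Total updates = iterations_per_epoch * epochs
= 65 * 14
= 910

910


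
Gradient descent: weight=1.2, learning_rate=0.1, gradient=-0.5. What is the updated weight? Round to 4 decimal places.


w_new = w_old - lr * gradient
= 1.2 - 0.1 * -0.5
= 1.2 - (-0.05)
= 1.2500

1.2500


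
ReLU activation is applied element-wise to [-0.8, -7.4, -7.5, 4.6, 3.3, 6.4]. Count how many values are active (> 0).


ReLU(x) = max(0, x) for each element:
ReLU(-0.8) = 0
ReLU(-7.4) = 0
ReLU(-7.5) = 0
ReLU(4.6) = 4.6
ReLU(3.3) = 3.3
ReLU(6.4) = 6.4
Active neurons (>0): 3

3


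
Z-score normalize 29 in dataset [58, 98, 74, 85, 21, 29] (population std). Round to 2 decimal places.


Mean = (58 + 98 + 74 + 85 + 21 + 29) / 6 = 60.8333
Variance = sum((x_i - mean)^2) / n = 791.1389
Std = sqrt(791.1389) = 28.1272
Z = (x - mean) / std
= (29 - 60.8333) / 28.1272
= -31.8333 / 28.1272
= -1.13

-1.13


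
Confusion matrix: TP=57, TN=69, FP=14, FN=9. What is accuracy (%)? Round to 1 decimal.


Accuracy = (TP + TN) / (TP + TN + FP + FN) * 100
= (57 + 69) / (57 + 69 + 14 + 9)
= 126 / 149
= 0.8456
= 84.6%

84.6


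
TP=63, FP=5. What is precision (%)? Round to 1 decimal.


Precision = TP / (TP + FP) * 100
= 63 / (63 + 5)
= 63 / 68
= 0.9265
= 92.6%

92.6


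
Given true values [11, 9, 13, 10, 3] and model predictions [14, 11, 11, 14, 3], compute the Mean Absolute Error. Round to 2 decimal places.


Absolute errors: [3, 2, 2, 4, 0]
Sum of absolute errors = 11
MAE = 11 / 5 = 2.20

2.20


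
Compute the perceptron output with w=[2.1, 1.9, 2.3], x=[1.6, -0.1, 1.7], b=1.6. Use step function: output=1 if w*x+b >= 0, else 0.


z = w . x + b
= 2.1*1.6 + 1.9*-0.1 + 2.3*1.7 + 1.6
= 3.36 + -0.19 + 3.91 + 1.6
= 7.08 + 1.6
= 8.68
Since z = 8.68 >= 0, output = 1

1


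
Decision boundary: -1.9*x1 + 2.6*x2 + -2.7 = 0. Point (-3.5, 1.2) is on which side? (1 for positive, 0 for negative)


Compute -1.9 * -3.5 + 2.6 * 1.2 + -2.7
= 6.65 + 3.12 + -2.7
= 7.07
Since 7.07 >= 0, the point is on the positive side.

1


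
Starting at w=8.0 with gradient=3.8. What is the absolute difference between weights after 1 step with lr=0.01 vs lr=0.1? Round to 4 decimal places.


With lr=0.01: w_new = 8.0 - 0.01 * 3.8 = 7.962
With lr=0.1: w_new = 8.0 - 0.1 * 3.8 = 7.62
Absolute difference = |7.962 - 7.62|
= 0.3420

0.3420


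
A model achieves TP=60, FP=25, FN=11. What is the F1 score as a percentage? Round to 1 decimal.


Precision = TP / (TP + FP) = 60 / 85 = 0.7059
Recall = TP / (TP + FN) = 60 / 71 = 0.8451
F1 = 2 * P * R / (P + R)
= 2 * 0.7059 * 0.8451 / (0.7059 + 0.8451)
= 1.193 / 1.551
= 0.7692
As percentage: 76.9%

76.9


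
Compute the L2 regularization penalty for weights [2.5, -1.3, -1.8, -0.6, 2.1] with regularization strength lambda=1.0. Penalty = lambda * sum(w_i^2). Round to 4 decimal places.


Squaring each weight:
2.5^2 = 6.25
(-1.3)^2 = 1.69
(-1.8)^2 = 3.24
(-0.6)^2 = 0.36
2.1^2 = 4.41
Sum of squares = 15.95
Penalty = 1.0 * 15.95 = 15.9500

15.9500


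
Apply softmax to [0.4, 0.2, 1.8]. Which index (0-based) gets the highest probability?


Softmax is a monotonic transformation, so it preserves the argmax.
We need to find the index of the maximum logit.
Index 0: 0.4
Index 1: 0.2
Index 2: 1.8
Maximum logit = 1.8 at index 2

2


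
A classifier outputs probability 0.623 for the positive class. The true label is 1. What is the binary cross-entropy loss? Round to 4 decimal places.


For y=1: Loss = -log(p)
= -log(0.623)
= -(-0.4732)
= 0.4732

0.4732


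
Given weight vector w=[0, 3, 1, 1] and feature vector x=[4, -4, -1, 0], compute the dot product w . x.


Element-wise products:
0 * 4 = 0
3 * -4 = -12
1 * -1 = -1
1 * 0 = 0
Sum = 0 + -12 + -1 + 0
= -13

-13


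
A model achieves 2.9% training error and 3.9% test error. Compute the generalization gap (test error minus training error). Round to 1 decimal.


Generalization gap = test_error - train_error
= 3.9 - 2.9
= 1.0%
A small gap suggests good generalization.

1.0


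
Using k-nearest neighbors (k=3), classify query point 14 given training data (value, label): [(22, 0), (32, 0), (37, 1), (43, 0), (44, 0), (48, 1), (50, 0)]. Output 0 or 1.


Distances from query 14:
Point 22 (class 0): distance = 8
Point 32 (class 0): distance = 18
Point 37 (class 1): distance = 23
K=3 nearest neighbors: classes = [0, 0, 1]
Votes for class 1: 1 / 3
Majority vote => class 0

0


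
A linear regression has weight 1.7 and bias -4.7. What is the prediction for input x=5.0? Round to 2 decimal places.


y = 1.7 * 5.0 + (-4.7)
= 8.5 + (-4.7)
= 3.80

3.80


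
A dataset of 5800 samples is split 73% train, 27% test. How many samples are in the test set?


Train samples = 5800 * 73% = 4234
Test samples = 5800 - 4234
= 1566

1566


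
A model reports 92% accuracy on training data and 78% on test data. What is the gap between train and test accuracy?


Gap = train_accuracy - test_accuracy
= 92 - 78
= 14%
This gap suggests the model is overfitting.

14


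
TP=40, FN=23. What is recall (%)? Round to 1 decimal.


Recall = TP / (TP + FN) * 100
= 40 / (40 + 23)
= 40 / 63
= 0.6349
= 63.5%

63.5


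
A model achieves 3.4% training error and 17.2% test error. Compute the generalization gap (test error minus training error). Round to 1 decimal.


Generalization gap = test_error - train_error
= 17.2 - 3.4
= 13.8%
A large gap suggests overfitting.

13.8


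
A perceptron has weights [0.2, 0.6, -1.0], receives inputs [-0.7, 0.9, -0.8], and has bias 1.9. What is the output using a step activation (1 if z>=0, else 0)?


z = w . x + b
= 0.2*-0.7 + 0.6*0.9 + -1.0*-0.8 + 1.9
= -0.14 + 0.54 + 0.8 + 1.9
= 1.2 + 1.9
= 3.1
Since z = 3.1 >= 0, output = 1

1


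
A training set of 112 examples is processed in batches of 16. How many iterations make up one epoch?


Iterations per epoch = dataset_size / batch_size
= 112 / 16
= 7

7


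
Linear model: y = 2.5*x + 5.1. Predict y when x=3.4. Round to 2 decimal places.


y = 2.5 * 3.4 + (5.1)
= 8.5 + (5.1)
= 13.60

13.60


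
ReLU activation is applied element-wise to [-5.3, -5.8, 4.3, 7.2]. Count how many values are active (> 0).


ReLU(x) = max(0, x) for each element:
ReLU(-5.3) = 0
ReLU(-5.8) = 0
ReLU(4.3) = 4.3
ReLU(7.2) = 7.2
Active neurons (>0): 2

2


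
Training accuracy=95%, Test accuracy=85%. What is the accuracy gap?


Gap = train_accuracy - test_accuracy
= 95 - 85
= 10%
This moderate gap may indicate mild overfitting.

10


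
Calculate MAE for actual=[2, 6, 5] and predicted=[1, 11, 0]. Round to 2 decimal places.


Absolute errors: [1, 5, 5]
Sum of absolute errors = 11
MAE = 11 / 3 = 3.67

3.67


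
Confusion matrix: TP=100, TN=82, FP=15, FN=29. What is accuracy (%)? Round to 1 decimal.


Accuracy = (TP + TN) / (TP + TN + FP + FN) * 100
= (100 + 82) / (100 + 82 + 15 + 29)
= 182 / 226
= 0.8053
= 80.5%

80.5


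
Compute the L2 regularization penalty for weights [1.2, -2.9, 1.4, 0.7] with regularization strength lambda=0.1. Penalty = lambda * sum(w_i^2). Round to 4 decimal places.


Squaring each weight:
1.2^2 = 1.44
(-2.9)^2 = 8.41
1.4^2 = 1.96
0.7^2 = 0.49
Sum of squares = 12.3
Penalty = 0.1 * 12.3 = 1.2300

1.2300


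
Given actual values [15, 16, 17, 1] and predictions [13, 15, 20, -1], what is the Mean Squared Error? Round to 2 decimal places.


Differences: [2, 1, -3, 2]
Squared errors: [4, 1, 9, 4]
Sum of squared errors = 18
MSE = 18 / 4 = 4.50

4.50


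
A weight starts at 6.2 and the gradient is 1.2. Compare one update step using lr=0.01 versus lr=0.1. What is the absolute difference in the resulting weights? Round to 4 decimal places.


With lr=0.01: w_new = 6.2 - 0.01 * 1.2 = 6.188
With lr=0.1: w_new = 6.2 - 0.1 * 1.2 = 6.08
Absolute difference = |6.188 - 6.08|
= 0.1080

0.1080


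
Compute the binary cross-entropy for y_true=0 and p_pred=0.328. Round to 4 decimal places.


For y=0: Loss = -log(1-p)
= -log(1 - 0.328)
= -log(0.672)
= -(-0.3975)
= 0.3975

0.3975


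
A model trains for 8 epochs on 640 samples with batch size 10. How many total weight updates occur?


Iterations per epoch = 640 / 10 = 64
Total updates = iterations_per_epoch * epochs
= 64 * 8
= 512

512


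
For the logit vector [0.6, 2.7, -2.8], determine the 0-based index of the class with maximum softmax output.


Softmax is a monotonic transformation, so it preserves the argmax.
We need to find the index of the maximum logit.
Index 0: 0.6
Index 1: 2.7
Index 2: -2.8
Maximum logit = 2.7 at index 1

1


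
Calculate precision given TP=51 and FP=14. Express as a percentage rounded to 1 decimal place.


Precision = TP / (TP + FP) * 100
= 51 / (51 + 14)
= 51 / 65
= 0.7846
= 78.5%

78.5


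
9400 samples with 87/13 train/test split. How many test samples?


Train samples = 9400 * 87% = 8178
Test samples = 9400 - 8178
= 1222

1222


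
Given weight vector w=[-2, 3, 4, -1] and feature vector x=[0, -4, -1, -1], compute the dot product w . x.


Element-wise products:
-2 * 0 = 0
3 * -4 = -12
4 * -1 = -4
-1 * -1 = 1
Sum = 0 + -12 + -4 + 1
= -15

-15


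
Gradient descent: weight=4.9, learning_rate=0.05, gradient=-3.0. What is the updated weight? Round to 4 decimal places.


w_new = w_old - lr * gradient
= 4.9 - 0.05 * -3.0
= 4.9 - (-0.15)
= 5.0500

5.0500


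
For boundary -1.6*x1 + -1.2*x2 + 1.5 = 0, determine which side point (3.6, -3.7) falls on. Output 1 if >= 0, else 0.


Compute -1.6 * 3.6 + -1.2 * -3.7 + 1.5
= -5.76 + 4.44 + 1.5
= 0.18
Since 0.18 >= 0, the point is on the positive side.

1


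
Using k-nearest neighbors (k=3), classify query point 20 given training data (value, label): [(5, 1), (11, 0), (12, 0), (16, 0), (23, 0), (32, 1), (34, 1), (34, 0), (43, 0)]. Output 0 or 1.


Distances from query 20:
Point 23 (class 0): distance = 3
Point 16 (class 0): distance = 4
Point 12 (class 0): distance = 8
K=3 nearest neighbors: classes = [0, 0, 0]
Votes for class 1: 0 / 3
Majority vote => class 0

0


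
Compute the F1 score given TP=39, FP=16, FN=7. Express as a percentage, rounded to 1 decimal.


Precision = TP / (TP + FP) = 39 / 55 = 0.7091
Recall = TP / (TP + FN) = 39 / 46 = 0.8478
F1 = 2 * P * R / (P + R)
= 2 * 0.7091 * 0.8478 / (0.7091 + 0.8478)
= 1.2024 / 1.5569
= 0.7723
As percentage: 77.2%

77.2


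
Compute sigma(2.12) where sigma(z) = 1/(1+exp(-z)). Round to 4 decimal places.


sigmoid(z) = 1 / (1 + exp(-z))
exp(-(2.12)) = exp(-2.12) = 0.12
1 + 0.12 = 1.12
1 / 1.12 = 0.8928

0.8928


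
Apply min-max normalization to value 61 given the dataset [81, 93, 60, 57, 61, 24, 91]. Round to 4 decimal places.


Min = 24, Max = 93
Range = 93 - 24 = 69
Scaled = (x - min) / (max - min)
= (61 - 24) / 69
= 37 / 69
= 0.5362

0.5362


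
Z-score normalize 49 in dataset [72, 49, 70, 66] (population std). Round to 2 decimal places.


Mean = (72 + 49 + 70 + 66) / 4 = 64.25
Variance = sum((x_i - mean)^2) / n = 82.1875
Std = sqrt(82.1875) = 9.0657
Z = (x - mean) / std
= (49 - 64.25) / 9.0657
= -15.25 / 9.0657
= -1.68

-1.68


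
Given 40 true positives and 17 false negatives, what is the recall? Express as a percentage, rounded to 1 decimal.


Recall = TP / (TP + FN) * 100
= 40 / (40 + 17)
= 40 / 57
= 0.7018
= 70.2%

70.2


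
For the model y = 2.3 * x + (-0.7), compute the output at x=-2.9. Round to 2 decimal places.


y = 2.3 * -2.9 + (-0.7)
= -6.67 + (-0.7)
= -7.37

-7.37


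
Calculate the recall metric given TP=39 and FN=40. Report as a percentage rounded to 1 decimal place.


Recall = TP / (TP + FN) * 100
= 39 / (39 + 40)
= 39 / 79
= 0.4937
= 49.4%

49.4


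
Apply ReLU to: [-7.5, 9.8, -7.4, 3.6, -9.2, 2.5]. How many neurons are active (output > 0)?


ReLU(x) = max(0, x) for each element:
ReLU(-7.5) = 0
ReLU(9.8) = 9.8
ReLU(-7.4) = 0
ReLU(3.6) = 3.6
ReLU(-9.2) = 0
ReLU(2.5) = 2.5
Active neurons (>0): 3

3


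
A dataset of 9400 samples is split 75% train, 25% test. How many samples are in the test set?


Train samples = 9400 * 75% = 7050
Test samples = 9400 - 7050
= 2350

2350


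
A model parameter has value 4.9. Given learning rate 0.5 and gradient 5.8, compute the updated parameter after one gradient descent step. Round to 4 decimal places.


w_new = w_old - lr * gradient
= 4.9 - 0.5 * 5.8
= 4.9 - (2.9)
= 2.0000

2.0000


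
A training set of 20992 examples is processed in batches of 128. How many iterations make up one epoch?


Iterations per epoch = dataset_size / batch_size
= 20992 / 128
= 164

164


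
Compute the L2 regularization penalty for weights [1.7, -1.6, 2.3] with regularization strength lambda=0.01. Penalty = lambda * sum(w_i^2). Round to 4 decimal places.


Squaring each weight:
1.7^2 = 2.89
(-1.6)^2 = 2.56
2.3^2 = 5.29
Sum of squares = 10.74
Penalty = 0.01 * 10.74 = 0.1074

0.1074


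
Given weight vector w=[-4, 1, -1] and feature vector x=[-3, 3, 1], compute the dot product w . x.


Element-wise products:
-4 * -3 = 12
1 * 3 = 3
-1 * 1 = -1
Sum = 12 + 3 + -1
= 14

14


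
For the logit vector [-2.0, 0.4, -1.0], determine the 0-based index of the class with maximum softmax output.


Softmax is a monotonic transformation, so it preserves the argmax.
We need to find the index of the maximum logit.
Index 0: -2.0
Index 1: 0.4
Index 2: -1.0
Maximum logit = 0.4 at index 1

1


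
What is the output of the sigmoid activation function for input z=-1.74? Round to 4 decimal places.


sigmoid(z) = 1 / (1 + exp(-z))
exp(-(-1.74)) = exp(1.74) = 5.6973
1 + 5.6973 = 6.6973
1 / 6.6973 = 0.1493

0.1493


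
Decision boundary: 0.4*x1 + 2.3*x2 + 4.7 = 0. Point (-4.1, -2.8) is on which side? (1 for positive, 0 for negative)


Compute 0.4 * -4.1 + 2.3 * -2.8 + 4.7
= -1.64 + -6.44 + 4.7
= -3.38
Since -3.38 < 0, the point is on the negative side.

0


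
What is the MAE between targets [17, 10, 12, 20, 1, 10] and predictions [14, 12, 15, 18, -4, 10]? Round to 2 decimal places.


Absolute errors: [3, 2, 3, 2, 5, 0]
Sum of absolute errors = 15
MAE = 15 / 6 = 2.50

2.50


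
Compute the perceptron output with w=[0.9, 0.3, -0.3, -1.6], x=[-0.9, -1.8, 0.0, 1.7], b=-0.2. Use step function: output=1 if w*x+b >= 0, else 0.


z = w . x + b
= 0.9*-0.9 + 0.3*-1.8 + -0.3*0.0 + -1.6*1.7 + -0.2
= -0.81 + -0.54 + -0.0 + -2.72 + -0.2
= -4.07 + -0.2
= -4.27
Since z = -4.27 < 0, output = 0

0


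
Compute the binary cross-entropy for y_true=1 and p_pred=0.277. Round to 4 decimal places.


For y=1: Loss = -log(p)
= -log(0.277)
= -(-1.2837)
= 1.2837

1.2837


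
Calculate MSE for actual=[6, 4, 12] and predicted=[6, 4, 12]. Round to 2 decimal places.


Differences: [0, 0, 0]
Squared errors: [0, 0, 0]
Sum of squared errors = 0
MSE = 0 / 3 = 0.00

0.00


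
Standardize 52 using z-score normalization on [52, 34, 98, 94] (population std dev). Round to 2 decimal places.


Mean = (52 + 34 + 98 + 94) / 4 = 69.5
Variance = sum((x_i - mean)^2) / n = 744.75
Std = sqrt(744.75) = 27.2901
Z = (x - mean) / std
= (52 - 69.5) / 27.2901
= -17.5 / 27.2901
= -0.64

-0.64


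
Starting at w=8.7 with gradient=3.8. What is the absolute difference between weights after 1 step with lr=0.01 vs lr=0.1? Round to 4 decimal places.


With lr=0.01: w_new = 8.7 - 0.01 * 3.8 = 8.662
With lr=0.1: w_new = 8.7 - 0.1 * 3.8 = 8.32
Absolute difference = |8.662 - 8.32|
= 0.3420

0.3420


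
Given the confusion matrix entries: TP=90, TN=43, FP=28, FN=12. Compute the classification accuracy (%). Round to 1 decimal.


Accuracy = (TP + TN) / (TP + TN + FP + FN) * 100
= (90 + 43) / (90 + 43 + 28 + 12)
= 133 / 173
= 0.7688
= 76.9%

76.9


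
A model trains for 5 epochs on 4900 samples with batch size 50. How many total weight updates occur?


Iterations per epoch = 4900 / 50 = 98
Total updates = iterations_per_epoch * epochs
= 98 * 5
= 490

490


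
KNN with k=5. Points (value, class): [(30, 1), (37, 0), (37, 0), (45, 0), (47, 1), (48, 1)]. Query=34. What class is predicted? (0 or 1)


Distances from query 34:
Point 37 (class 0): distance = 3
Point 37 (class 0): distance = 3
Point 30 (class 1): distance = 4
Point 45 (class 0): distance = 11
Point 47 (class 1): distance = 13
K=5 nearest neighbors: classes = [0, 0, 1, 0, 1]
Votes for class 1: 2 / 5
Majority vote => class 0

0


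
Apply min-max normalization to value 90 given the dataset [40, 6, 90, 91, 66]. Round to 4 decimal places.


Min = 6, Max = 91
Range = 91 - 6 = 85
Scaled = (x - min) / (max - min)
= (90 - 6) / 85
= 84 / 85
= 0.9882

0.9882


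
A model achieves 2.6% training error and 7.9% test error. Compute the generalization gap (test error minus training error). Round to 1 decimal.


Generalization gap = test_error - train_error
= 7.9 - 2.6
= 5.3%
A moderate gap.

5.3


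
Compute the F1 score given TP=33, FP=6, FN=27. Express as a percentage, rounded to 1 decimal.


Precision = TP / (TP + FP) = 33 / 39 = 0.8462
Recall = TP / (TP + FN) = 33 / 60 = 0.55
F1 = 2 * P * R / (P + R)
= 2 * 0.8462 * 0.55 / (0.8462 + 0.55)
= 0.9308 / 1.3962
= 0.6667
As percentage: 66.7%

66.7


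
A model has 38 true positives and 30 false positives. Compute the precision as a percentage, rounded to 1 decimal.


Precision = TP / (TP + FP) * 100
= 38 / (38 + 30)
= 38 / 68
= 0.5588
= 55.9%

55.9


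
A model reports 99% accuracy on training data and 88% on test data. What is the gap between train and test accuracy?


Gap = train_accuracy - test_accuracy
= 99 - 88
= 11%
This gap suggests the model is overfitting.

11


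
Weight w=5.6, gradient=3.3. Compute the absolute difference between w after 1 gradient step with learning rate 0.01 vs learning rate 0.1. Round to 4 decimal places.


With lr=0.01: w_new = 5.6 - 0.01 * 3.3 = 5.567
With lr=0.1: w_new = 5.6 - 0.1 * 3.3 = 5.27
Absolute difference = |5.567 - 5.27|
= 0.2970

0.2970


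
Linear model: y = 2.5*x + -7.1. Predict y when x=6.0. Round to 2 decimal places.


y = 2.5 * 6.0 + (-7.1)
= 15.0 + (-7.1)
= 7.90

7.90


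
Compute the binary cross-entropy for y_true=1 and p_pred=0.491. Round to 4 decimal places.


For y=1: Loss = -log(p)
= -log(0.491)
= -(-0.7113)
= 0.7113

0.7113


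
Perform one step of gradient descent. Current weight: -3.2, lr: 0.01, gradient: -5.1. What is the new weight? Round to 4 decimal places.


w_new = w_old - lr * gradient
= -3.2 - 0.01 * -5.1
= -3.2 - (-0.051)
= -3.1490

-3.1490


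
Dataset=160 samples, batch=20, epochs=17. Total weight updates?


Iterations per epoch = 160 / 20 = 8
Total updates = iterations_per_epoch * epochs
= 8 * 17
= 136

136


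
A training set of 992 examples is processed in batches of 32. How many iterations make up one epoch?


Iterations per epoch = dataset_size / batch_size
= 992 / 32
= 31

31


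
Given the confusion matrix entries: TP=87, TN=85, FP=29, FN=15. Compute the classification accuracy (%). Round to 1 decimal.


Accuracy = (TP + TN) / (TP + TN + FP + FN) * 100
= (87 + 85) / (87 + 85 + 29 + 15)
= 172 / 216
= 0.7963
= 79.6%

79.6


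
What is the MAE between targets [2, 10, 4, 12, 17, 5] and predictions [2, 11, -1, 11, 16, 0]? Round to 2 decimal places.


Absolute errors: [0, 1, 5, 1, 1, 5]
Sum of absolute errors = 13
MAE = 13 / 6 = 2.17

2.17


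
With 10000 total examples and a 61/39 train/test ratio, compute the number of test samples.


Train samples = 10000 * 61% = 6100
Test samples = 10000 - 6100
= 3900

3900


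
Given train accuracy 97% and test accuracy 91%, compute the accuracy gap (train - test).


Gap = train_accuracy - test_accuracy
= 97 - 91
= 6%
This moderate gap may indicate mild overfitting.

6


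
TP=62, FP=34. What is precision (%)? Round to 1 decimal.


Precision = TP / (TP + FP) * 100
= 62 / (62 + 34)
= 62 / 96
= 0.6458
= 64.6%

64.6


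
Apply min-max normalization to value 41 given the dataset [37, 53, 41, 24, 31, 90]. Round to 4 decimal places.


Min = 24, Max = 90
Range = 90 - 24 = 66
Scaled = (x - min) / (max - min)
= (41 - 24) / 66
= 17 / 66
= 0.2576

0.2576


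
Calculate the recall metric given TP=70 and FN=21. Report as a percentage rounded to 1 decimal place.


Recall = TP / (TP + FN) * 100
= 70 / (70 + 21)
= 70 / 91
= 0.7692
= 76.9%

76.9


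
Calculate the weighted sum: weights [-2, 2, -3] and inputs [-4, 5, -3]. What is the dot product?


Element-wise products:
-2 * -4 = 8
2 * 5 = 10
-3 * -3 = 9
Sum = 8 + 10 + 9
= 27

27


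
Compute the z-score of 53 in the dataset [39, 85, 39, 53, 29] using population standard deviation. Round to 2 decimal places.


Mean = (39 + 85 + 39 + 53 + 29) / 5 = 49.0
Variance = sum((x_i - mean)^2) / n = 382.4
Std = sqrt(382.4) = 19.5551
Z = (x - mean) / std
= (53 - 49.0) / 19.5551
= 4.0 / 19.5551
= 0.20

0.20


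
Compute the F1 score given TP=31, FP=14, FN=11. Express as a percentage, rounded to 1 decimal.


Precision = TP / (TP + FP) = 31 / 45 = 0.6889
Recall = TP / (TP + FN) = 31 / 42 = 0.7381
F1 = 2 * P * R / (P + R)
= 2 * 0.6889 * 0.7381 / (0.6889 + 0.7381)
= 1.0169 / 1.427
= 0.7126
As percentage: 71.3%

71.3


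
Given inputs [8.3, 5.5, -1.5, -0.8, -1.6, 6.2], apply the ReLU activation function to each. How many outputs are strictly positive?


ReLU(x) = max(0, x) for each element:
ReLU(8.3) = 8.3
ReLU(5.5) = 5.5
ReLU(-1.5) = 0
ReLU(-0.8) = 0
ReLU(-1.6) = 0
ReLU(6.2) = 6.2
Active neurons (>0): 3

3


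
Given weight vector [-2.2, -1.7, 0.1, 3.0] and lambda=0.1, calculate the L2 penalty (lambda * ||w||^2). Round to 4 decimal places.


Squaring each weight:
(-2.2)^2 = 4.84
(-1.7)^2 = 2.89
0.1^2 = 0.01
3.0^2 = 9.0
Sum of squares = 16.74
Penalty = 0.1 * 16.74 = 1.6740

1.6740


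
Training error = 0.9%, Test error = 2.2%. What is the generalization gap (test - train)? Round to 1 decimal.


Generalization gap = test_error - train_error
= 2.2 - 0.9
= 1.3%
A small gap suggests good generalization.

1.3


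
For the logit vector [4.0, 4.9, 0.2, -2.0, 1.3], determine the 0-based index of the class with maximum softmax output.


Softmax is a monotonic transformation, so it preserves the argmax.
We need to find the index of the maximum logit.
Index 0: 4.0
Index 1: 4.9
Index 2: 0.2
Index 3: -2.0
Index 4: 1.3
Maximum logit = 4.9 at index 1

1


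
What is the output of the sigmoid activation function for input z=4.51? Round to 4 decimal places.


sigmoid(z) = 1 / (1 + exp(-z))
exp(-(4.51)) = exp(-4.51) = 0.011
1 + 0.011 = 1.011
1 / 1.011 = 0.9891

0.9891


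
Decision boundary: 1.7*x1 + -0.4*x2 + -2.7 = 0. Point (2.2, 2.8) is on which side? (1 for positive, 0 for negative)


Compute 1.7 * 2.2 + -0.4 * 2.8 + -2.7
= 3.74 + -1.12 + -2.7
= -0.08
Since -0.08 < 0, the point is on the negative side.

0


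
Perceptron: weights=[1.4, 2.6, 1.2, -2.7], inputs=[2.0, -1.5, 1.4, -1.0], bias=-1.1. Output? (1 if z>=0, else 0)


z = w . x + b
= 1.4*2.0 + 2.6*-1.5 + 1.2*1.4 + -2.7*-1.0 + -1.1
= 2.8 + -3.9 + 1.68 + 2.7 + -1.1
= 3.28 + -1.1
= 2.18
Since z = 2.18 >= 0, output = 1

1


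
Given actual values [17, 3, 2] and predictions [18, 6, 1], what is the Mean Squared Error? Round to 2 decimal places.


Differences: [-1, -3, 1]
Squared errors: [1, 9, 1]
Sum of squared errors = 11
MSE = 11 / 3 = 3.67

3.67


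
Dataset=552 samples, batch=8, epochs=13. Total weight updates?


Iterations per epoch = 552 / 8 = 69
Total updates = iterations_per_epoch * epochs
= 69 * 13
= 897

897


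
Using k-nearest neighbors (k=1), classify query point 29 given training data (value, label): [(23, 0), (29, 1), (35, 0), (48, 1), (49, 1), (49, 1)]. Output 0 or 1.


Distances from query 29:
Point 29 (class 1): distance = 0
K=1 nearest neighbors: classes = [1]
Votes for class 1: 1 / 1
Majority vote => class 1

1


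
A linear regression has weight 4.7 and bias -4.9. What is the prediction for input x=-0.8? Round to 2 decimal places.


y = 4.7 * -0.8 + (-4.9)
= -3.76 + (-4.9)
= -8.66

-8.66


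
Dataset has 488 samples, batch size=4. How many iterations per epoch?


Iterations per epoch = dataset_size / batch_size
= 488 / 4
= 122

122


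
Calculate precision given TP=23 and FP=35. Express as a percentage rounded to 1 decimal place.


Precision = TP / (TP + FP) * 100
= 23 / (23 + 35)
= 23 / 58
= 0.3966
= 39.7%

39.7


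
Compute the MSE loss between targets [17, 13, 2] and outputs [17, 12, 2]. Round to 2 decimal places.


Differences: [0, 1, 0]
Squared errors: [0, 1, 0]
Sum of squared errors = 1
MSE = 1 / 3 = 0.33

0.33


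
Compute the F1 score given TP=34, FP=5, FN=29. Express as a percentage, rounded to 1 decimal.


Precision = TP / (TP + FP) = 34 / 39 = 0.8718
Recall = TP / (TP + FN) = 34 / 63 = 0.5397
F1 = 2 * P * R / (P + R)
= 2 * 0.8718 * 0.5397 / (0.8718 + 0.5397)
= 0.941 / 1.4115
= 0.6667
As percentage: 66.7%

66.7


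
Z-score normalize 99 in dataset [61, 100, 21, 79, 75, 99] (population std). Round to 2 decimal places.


Mean = (61 + 100 + 21 + 79 + 75 + 99) / 6 = 72.5
Variance = sum((x_i - mean)^2) / n = 715.25
Std = sqrt(715.25) = 26.7442
Z = (x - mean) / std
= (99 - 72.5) / 26.7442
= 26.5 / 26.7442
= 0.99

0.99


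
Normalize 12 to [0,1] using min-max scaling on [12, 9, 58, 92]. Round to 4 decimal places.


Min = 9, Max = 92
Range = 92 - 9 = 83
Scaled = (x - min) / (max - min)
= (12 - 9) / 83
= 3 / 83
= 0.0361

0.0361


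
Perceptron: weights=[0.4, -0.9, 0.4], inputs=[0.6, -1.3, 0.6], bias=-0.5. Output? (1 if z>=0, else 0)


z = w . x + b
= 0.4*0.6 + -0.9*-1.3 + 0.4*0.6 + -0.5
= 0.24 + 1.17 + 0.24 + -0.5
= 1.65 + -0.5
= 1.15
Since z = 1.15 >= 0, output = 1

1


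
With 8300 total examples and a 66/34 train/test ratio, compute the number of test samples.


Train samples = 8300 * 66% = 5478
Test samples = 8300 - 5478
= 2822

2822


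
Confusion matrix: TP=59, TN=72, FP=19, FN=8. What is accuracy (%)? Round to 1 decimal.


Accuracy = (TP + TN) / (TP + TN + FP + FN) * 100
= (59 + 72) / (59 + 72 + 19 + 8)
= 131 / 158
= 0.8291
= 82.9%

82.9


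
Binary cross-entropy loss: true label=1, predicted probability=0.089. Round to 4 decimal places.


For y=1: Loss = -log(p)
= -log(0.089)
= -(-2.4191)
= 2.4191

2.4191


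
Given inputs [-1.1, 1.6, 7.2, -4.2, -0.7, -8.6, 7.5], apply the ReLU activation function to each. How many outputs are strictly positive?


ReLU(x) = max(0, x) for each element:
ReLU(-1.1) = 0
ReLU(1.6) = 1.6
ReLU(7.2) = 7.2
ReLU(-4.2) = 0
ReLU(-0.7) = 0
ReLU(-8.6) = 0
ReLU(7.5) = 7.5
Active neurons (>0): 3

3


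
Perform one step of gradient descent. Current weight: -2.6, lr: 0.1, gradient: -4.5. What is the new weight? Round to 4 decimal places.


w_new = w_old - lr * gradient
= -2.6 - 0.1 * -4.5
= -2.6 - (-0.45)
= -2.1500

-2.1500


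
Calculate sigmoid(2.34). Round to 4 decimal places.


sigmoid(z) = 1 / (1 + exp(-z))
exp(-(2.34)) = exp(-2.34) = 0.0963
1 + 0.0963 = 1.0963
1 / 1.0963 = 0.9121

0.9121


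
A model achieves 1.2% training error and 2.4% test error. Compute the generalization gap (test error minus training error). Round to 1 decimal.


Generalization gap = test_error - train_error
= 2.4 - 1.2
= 1.2%
A small gap suggests good generalization.

1.2


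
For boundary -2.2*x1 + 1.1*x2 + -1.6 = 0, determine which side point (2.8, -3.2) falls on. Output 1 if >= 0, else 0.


Compute -2.2 * 2.8 + 1.1 * -3.2 + -1.6
= -6.16 + -3.52 + -1.6
= -11.28
Since -11.28 < 0, the point is on the negative side.

0


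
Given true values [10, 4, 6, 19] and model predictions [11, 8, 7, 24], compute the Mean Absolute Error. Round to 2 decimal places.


Absolute errors: [1, 4, 1, 5]
Sum of absolute errors = 11
MAE = 11 / 4 = 2.75

2.75


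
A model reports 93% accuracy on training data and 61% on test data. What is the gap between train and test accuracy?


Gap = train_accuracy - test_accuracy
= 93 - 61
= 32%
This large gap strongly indicates overfitting.

32


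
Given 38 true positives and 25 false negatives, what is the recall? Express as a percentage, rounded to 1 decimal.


Recall = TP / (TP + FN) * 100
= 38 / (38 + 25)
= 38 / 63
= 0.6032
= 60.3%

60.3


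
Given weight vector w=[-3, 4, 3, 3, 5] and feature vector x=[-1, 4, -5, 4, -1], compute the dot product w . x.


Element-wise products:
-3 * -1 = 3
4 * 4 = 16
3 * -5 = -15
3 * 4 = 12
5 * -1 = -5
Sum = 3 + 16 + -15 + 12 + -5
= 11

11


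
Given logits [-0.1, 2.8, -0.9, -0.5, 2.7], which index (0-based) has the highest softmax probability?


Softmax is a monotonic transformation, so it preserves the argmax.
We need to find the index of the maximum logit.
Index 0: -0.1
Index 1: 2.8
Index 2: -0.9
Index 3: -0.5
Index 4: 2.7
Maximum logit = 2.8 at index 1

1


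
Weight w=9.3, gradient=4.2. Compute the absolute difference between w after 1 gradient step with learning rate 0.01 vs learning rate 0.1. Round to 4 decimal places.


With lr=0.01: w_new = 9.3 - 0.01 * 4.2 = 9.258
With lr=0.1: w_new = 9.3 - 0.1 * 4.2 = 8.88
Absolute difference = |9.258 - 8.88|
= 0.3780

0.3780


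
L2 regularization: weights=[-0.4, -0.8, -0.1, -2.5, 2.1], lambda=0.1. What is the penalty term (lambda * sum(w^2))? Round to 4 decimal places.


Squaring each weight:
(-0.4)^2 = 0.16
(-0.8)^2 = 0.64
(-0.1)^2 = 0.01
(-2.5)^2 = 6.25
2.1^2 = 4.41
Sum of squares = 11.47
Penalty = 0.1 * 11.47 = 1.1470

1.1470


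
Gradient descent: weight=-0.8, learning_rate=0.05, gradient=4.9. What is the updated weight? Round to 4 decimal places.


w_new = w_old - lr * gradient
= -0.8 - 0.05 * 4.9
= -0.8 - (0.245)
= -1.0450

-1.0450


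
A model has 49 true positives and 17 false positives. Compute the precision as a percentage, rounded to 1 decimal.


Precision = TP / (TP + FP) * 100
= 49 / (49 + 17)
= 49 / 66
= 0.7424
= 74.2%

74.2


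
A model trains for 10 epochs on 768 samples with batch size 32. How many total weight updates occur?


Iterations per epoch = 768 / 32 = 24
Total updates = iterations_per_epoch * epochs
= 24 * 10
= 240

240


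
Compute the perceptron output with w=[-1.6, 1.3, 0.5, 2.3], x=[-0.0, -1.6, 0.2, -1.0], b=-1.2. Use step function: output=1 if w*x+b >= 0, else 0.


z = w . x + b
= -1.6*-0.0 + 1.3*-1.6 + 0.5*0.2 + 2.3*-1.0 + -1.2
= 0.0 + -2.08 + 0.1 + -2.3 + -1.2
= -4.28 + -1.2
= -5.48
Since z = -5.48 < 0, output = 0

0


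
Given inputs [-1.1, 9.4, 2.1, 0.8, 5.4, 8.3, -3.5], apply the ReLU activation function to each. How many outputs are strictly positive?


ReLU(x) = max(0, x) for each element:
ReLU(-1.1) = 0
ReLU(9.4) = 9.4
ReLU(2.1) = 2.1
ReLU(0.8) = 0.8
ReLU(5.4) = 5.4
ReLU(8.3) = 8.3
ReLU(-3.5) = 0
Active neurons (>0): 5

5


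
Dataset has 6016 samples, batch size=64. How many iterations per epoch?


Iterations per epoch = dataset_size / batch_size
= 6016 / 64
= 94

94


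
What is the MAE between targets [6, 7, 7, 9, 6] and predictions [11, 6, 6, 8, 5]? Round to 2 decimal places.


Absolute errors: [5, 1, 1, 1, 1]
Sum of absolute errors = 9
MAE = 9 / 5 = 1.80

1.80


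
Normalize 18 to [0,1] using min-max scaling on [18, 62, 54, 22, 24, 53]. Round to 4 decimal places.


Min = 18, Max = 62
Range = 62 - 18 = 44
Scaled = (x - min) / (max - min)
= (18 - 18) / 44
= 0 / 44
= 0.0000

0.0000


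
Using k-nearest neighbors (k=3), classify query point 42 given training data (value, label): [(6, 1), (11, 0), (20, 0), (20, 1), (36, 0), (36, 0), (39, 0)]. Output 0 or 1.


Distances from query 42:
Point 39 (class 0): distance = 3
Point 36 (class 0): distance = 6
Point 36 (class 0): distance = 6
K=3 nearest neighbors: classes = [0, 0, 0]
Votes for class 1: 0 / 3
Majority vote => class 0

0


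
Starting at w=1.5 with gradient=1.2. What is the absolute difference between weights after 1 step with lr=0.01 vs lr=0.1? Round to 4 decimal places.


With lr=0.01: w_new = 1.5 - 0.01 * 1.2 = 1.488
With lr=0.1: w_new = 1.5 - 0.1 * 1.2 = 1.38
Absolute difference = |1.488 - 1.38|
= 0.1080

0.1080


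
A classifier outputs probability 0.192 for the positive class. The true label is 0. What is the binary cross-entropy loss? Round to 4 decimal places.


For y=0: Loss = -log(1-p)
= -log(1 - 0.192)
= -log(0.808)
= -(-0.2132)
= 0.2132

0.2132


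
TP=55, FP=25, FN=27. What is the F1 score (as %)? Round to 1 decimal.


Precision = TP / (TP + FP) = 55 / 80 = 0.6875
Recall = TP / (TP + FN) = 55 / 82 = 0.6707
F1 = 2 * P * R / (P + R)
= 2 * 0.6875 * 0.6707 / (0.6875 + 0.6707)
= 0.9223 / 1.3582
= 0.679
As percentage: 67.9%

67.9


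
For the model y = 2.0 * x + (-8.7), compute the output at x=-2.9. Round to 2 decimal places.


y = 2.0 * -2.9 + (-8.7)
= -5.8 + (-8.7)
= -14.50

-14.50


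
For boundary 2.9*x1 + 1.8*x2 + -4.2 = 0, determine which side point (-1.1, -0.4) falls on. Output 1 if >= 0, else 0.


Compute 2.9 * -1.1 + 1.8 * -0.4 + -4.2
= -3.19 + -0.72 + -4.2
= -8.11
Since -8.11 < 0, the point is on the negative side.

0


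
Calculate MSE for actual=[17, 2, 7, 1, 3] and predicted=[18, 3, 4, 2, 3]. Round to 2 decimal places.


Differences: [-1, -1, 3, -1, 0]
Squared errors: [1, 1, 9, 1, 0]
Sum of squared errors = 12
MSE = 12 / 5 = 2.40

2.40


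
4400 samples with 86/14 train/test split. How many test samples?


Train samples = 4400 * 86% = 3784
Test samples = 4400 - 3784
= 616

616


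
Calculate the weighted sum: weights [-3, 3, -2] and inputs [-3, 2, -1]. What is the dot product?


Element-wise products:
-3 * -3 = 9
3 * 2 = 6
-2 * -1 = 2
Sum = 9 + 6 + 2
= 17

17


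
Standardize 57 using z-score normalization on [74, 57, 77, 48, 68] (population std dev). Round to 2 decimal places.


Mean = (74 + 57 + 77 + 48 + 68) / 5 = 64.8
Variance = sum((x_i - mean)^2) / n = 117.36
Std = sqrt(117.36) = 10.8333
Z = (x - mean) / std
= (57 - 64.8) / 10.8333
= -7.8 / 10.8333
= -0.72

-0.72


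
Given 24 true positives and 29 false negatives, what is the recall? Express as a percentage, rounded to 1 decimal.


Recall = TP / (TP + FN) * 100
= 24 / (24 + 29)
= 24 / 53
= 0.4528
= 45.3%

45.3


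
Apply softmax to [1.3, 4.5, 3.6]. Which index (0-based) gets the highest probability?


Softmax is a monotonic transformation, so it preserves the argmax.
We need to find the index of the maximum logit.
Index 0: 1.3
Index 1: 4.5
Index 2: 3.6
Maximum logit = 4.5 at index 1

1


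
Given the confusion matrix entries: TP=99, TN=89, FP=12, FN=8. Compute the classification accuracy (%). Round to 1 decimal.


Accuracy = (TP + TN) / (TP + TN + FP + FN) * 100
= (99 + 89) / (99 + 89 + 12 + 8)
= 188 / 208
= 0.9038
= 90.4%

90.4


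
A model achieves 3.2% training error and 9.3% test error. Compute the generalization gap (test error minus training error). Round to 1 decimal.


Generalization gap = test_error - train_error
= 9.3 - 3.2
= 6.1%
A moderate gap.

6.1


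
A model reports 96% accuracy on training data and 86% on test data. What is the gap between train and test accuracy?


Gap = train_accuracy - test_accuracy
= 96 - 86
= 10%
This moderate gap may indicate mild overfitting.

10


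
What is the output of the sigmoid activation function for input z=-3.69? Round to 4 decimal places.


sigmoid(z) = 1 / (1 + exp(-z))
exp(-(-3.69)) = exp(3.69) = 40.0448
1 + 40.0448 = 41.0448
1 / 41.0448 = 0.0244

0.0244


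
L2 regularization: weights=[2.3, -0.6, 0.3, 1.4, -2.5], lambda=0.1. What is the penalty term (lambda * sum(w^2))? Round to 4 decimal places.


Squaring each weight:
2.3^2 = 5.29
(-0.6)^2 = 0.36
0.3^2 = 0.09
1.4^2 = 1.96
(-2.5)^2 = 6.25
Sum of squares = 13.95
Penalty = 0.1 * 13.95 = 1.3950

1.3950


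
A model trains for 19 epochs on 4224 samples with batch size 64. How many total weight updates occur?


Iterations per epoch = 4224 / 64 = 66
Total updates = iterations_per_epoch * epochs
= 66 * 19
= 1254

1254


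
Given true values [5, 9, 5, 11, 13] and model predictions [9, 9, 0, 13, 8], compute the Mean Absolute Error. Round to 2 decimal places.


Absolute errors: [4, 0, 5, 2, 5]
Sum of absolute errors = 16
MAE = 16 / 5 = 3.20

3.20


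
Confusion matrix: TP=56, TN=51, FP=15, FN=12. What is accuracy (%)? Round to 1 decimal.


Accuracy = (TP + TN) / (TP + TN + FP + FN) * 100
= (56 + 51) / (56 + 51 + 15 + 12)
= 107 / 134
= 0.7985
= 79.9%

79.9


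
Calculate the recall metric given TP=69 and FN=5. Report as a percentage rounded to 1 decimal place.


Recall = TP / (TP + FN) * 100
= 69 / (69 + 5)
= 69 / 74
= 0.9324
= 93.2%

93.2


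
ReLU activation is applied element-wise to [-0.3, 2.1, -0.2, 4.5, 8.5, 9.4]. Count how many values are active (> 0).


ReLU(x) = max(0, x) for each element:
ReLU(-0.3) = 0
ReLU(2.1) = 2.1
ReLU(-0.2) = 0
ReLU(4.5) = 4.5
ReLU(8.5) = 8.5
ReLU(9.4) = 9.4
Active neurons (>0): 4

4


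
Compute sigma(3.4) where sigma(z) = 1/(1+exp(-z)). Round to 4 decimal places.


sigmoid(z) = 1 / (1 + exp(-z))
exp(-(3.4)) = exp(-3.4) = 0.0334
1 + 0.0334 = 1.0334
1 / 1.0334 = 0.9677

0.9677


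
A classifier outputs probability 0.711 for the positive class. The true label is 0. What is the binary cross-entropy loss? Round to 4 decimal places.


For y=0: Loss = -log(1-p)
= -log(1 - 0.711)
= -log(0.289)
= -(-1.2413)
= 1.2413

1.2413


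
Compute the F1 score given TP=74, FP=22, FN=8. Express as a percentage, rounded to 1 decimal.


Precision = TP / (TP + FP) = 74 / 96 = 0.7708
Recall = TP / (TP + FN) = 74 / 82 = 0.9024
F1 = 2 * P * R / (P + R)
= 2 * 0.7708 * 0.9024 / (0.7708 + 0.9024)
= 1.3913 / 1.6733
= 0.8315
As percentage: 83.1%

83.1


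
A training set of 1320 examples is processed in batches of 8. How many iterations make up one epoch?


Iterations per epoch = dataset_size / batch_size
= 1320 / 8
= 165

165
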